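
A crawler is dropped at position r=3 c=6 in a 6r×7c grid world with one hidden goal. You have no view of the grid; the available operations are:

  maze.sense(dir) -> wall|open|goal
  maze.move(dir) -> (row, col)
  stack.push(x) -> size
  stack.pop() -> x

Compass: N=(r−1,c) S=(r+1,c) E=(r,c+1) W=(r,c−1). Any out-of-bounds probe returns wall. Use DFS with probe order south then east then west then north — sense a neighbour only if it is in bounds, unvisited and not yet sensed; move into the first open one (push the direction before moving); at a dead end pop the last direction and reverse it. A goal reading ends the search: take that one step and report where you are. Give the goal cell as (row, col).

I call sense with dir→south, → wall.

I try sense with dir→west, yielding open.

I use push with x→west, and observe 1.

Next I call move with dir→west, yielding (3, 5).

Invoking sense with dir→south, and observe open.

Using push with x→south, which returns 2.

Invoking move with dir→south, and observe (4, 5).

I invoke sense with dir→south, giving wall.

I run sense with dir→west, which returns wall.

I invoke pop, which returns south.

Using move with dir→north, and observe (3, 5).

Invoking sense with dir→west, and get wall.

I invoke sense with dir→north, and get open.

Now I run push with x→north, — result: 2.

Now I run move with dir→north, — result: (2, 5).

Using sense with dir→east, giving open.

Invoking push with x→east, which returns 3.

Using move with dir→east, and observe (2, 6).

Next I call sense with dir→north, giving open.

Invoking push with x→north, and see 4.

I invoke move with dir→north, : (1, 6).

I try sense with dir→west, → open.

Then push with x→west, yielding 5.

Next I call move with dir→west, → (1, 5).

I run sense with dir→west, and observe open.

I run push with x→west, — result: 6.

I try move with dir→west, — result: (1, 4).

I invoke sense with dir→south, yielding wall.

Invoking sense with dir→west, : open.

Calling push with x→west, — result: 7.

Calling move with dir→west, giving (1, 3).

Next I call sense with dir→south, which returns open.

I use push with x→south, → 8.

I try move with dir→south, which returns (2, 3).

Now I run sense with dir→south, and observe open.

Now I run push with x→south, and see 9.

Next I call move with dir→south, which returns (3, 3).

Using sense with dir→south, — result: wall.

I invoke sense with dir→west, — result: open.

Now I run push with x→west, — result: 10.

Invoking move with dir→west, and observe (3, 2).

Then sense with dir→south, → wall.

I run sense with dir→west, yielding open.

Next I call push with x→west, giving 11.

Next I call move with dir→west, and see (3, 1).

I run sense with dir→south, which returns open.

Using push with x→south, and get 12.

I use move with dir→south, giving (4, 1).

I try sense with dir→south, which returns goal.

Invoking move with dir→south, — result: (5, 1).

Answer: (5, 1)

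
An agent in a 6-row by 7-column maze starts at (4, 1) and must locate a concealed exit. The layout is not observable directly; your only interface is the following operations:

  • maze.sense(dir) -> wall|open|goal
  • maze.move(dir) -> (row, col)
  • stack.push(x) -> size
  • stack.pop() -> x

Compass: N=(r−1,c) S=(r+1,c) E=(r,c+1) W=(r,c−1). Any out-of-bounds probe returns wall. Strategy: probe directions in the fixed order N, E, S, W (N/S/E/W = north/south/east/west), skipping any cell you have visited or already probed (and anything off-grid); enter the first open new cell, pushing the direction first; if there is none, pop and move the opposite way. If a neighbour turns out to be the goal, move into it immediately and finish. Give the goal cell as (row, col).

>> maze.sense(dir: north)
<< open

>> stack.push(x: north)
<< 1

>> maze.move(dir: north)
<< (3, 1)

>> maze.sense(dir: north)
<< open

>> stack.push(x: north)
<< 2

>> maze.move(dir: north)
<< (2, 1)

>> maze.sense(dir: north)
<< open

>> stack.push(x: north)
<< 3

>> maze.move(dir: north)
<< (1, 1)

>> maze.sense(dir: north)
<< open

>> stack.push(x: north)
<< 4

>> maze.move(dir: north)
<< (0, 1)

>> maze.sense(dir: east)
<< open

>> stack.push(x: east)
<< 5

>> maze.move(dir: east)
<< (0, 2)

>> maze.sense(dir: east)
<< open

>> stack.push(x: east)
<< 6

>> maze.move(dir: east)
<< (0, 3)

>> maze.sense(dir: east)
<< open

>> stack.push(x: east)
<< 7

>> maze.move(dir: east)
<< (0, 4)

>> maze.sense(dir: east)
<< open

>> stack.push(x: east)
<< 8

>> maze.move(dir: east)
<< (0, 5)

>> maze.sense(dir: east)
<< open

>> stack.push(x: east)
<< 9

>> maze.move(dir: east)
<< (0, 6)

>> maze.sense(dir: south)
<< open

>> stack.push(x: south)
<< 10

>> maze.move(dir: south)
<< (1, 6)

>> maze.sense(dir: south)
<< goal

>> maze.move(dir: south)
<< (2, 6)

Answer: (2, 6)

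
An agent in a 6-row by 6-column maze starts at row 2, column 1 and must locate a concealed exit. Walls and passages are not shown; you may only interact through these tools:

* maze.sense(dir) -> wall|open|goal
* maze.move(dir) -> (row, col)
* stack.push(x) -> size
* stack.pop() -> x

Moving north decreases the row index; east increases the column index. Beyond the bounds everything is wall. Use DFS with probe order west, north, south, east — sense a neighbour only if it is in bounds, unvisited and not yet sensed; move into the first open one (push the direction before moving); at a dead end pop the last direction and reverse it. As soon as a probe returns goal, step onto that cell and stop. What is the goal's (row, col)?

Do: maze.sense[dir='west']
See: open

Do: stack.push[x='west']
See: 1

Do: maze.move[dir='west']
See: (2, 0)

Do: maze.sense[dir='north']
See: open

Do: stack.push[x='north']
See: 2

Do: maze.move[dir='north']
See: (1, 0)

Do: maze.sense[dir='north']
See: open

Do: stack.push[x='north']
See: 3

Do: maze.move[dir='north']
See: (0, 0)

Do: maze.sense[dir='east']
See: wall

Do: stack.pop[]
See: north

Do: maze.move[dir='south']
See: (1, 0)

Do: maze.sense[dir='east']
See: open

Do: stack.push[x='east']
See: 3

Do: maze.move[dir='east']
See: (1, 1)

Do: maze.sense[dir='east']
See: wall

Do: stack.pop[]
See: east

Do: maze.move[dir='west']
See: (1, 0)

Do: stack.pop[]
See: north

Do: maze.move[dir='south']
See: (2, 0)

Do: maze.sense[dir='south']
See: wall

Do: stack.pop[]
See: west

Do: maze.move[dir='east']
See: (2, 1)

Do: maze.sense[dir='south']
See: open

Do: stack.push[x='south']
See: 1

Do: maze.move[dir='south']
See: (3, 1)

Do: maze.sense[dir='south']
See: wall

Do: maze.sense[dir='east']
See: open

Do: stack.push[x='east']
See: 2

Do: maze.move[dir='east']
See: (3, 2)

Do: maze.sense[dir='north']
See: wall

Do: maze.sense[dir='south']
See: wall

Do: maze.sense[dir='east']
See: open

Do: stack.push[x='east']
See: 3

Do: maze.move[dir='east']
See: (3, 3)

Do: maze.sense[dir='north']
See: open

Do: stack.push[x='north']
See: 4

Do: maze.move[dir='north']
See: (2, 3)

Do: maze.sense[dir='north']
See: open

Do: stack.push[x='north']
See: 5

Do: maze.move[dir='north']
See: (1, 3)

Do: maze.sense[dir='north']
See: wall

Do: maze.sense[dir='east']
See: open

Do: stack.push[x='east']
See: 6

Do: maze.move[dir='east']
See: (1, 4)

Do: maze.sense[dir='north']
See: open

Do: stack.push[x='north']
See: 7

Do: maze.move[dir='north']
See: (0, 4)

Do: maze.sense[dir='east']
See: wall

Do: stack.pop[]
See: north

Do: maze.move[dir='south']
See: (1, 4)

Do: maze.sense[dir='south']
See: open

Do: stack.push[x='south']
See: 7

Do: maze.move[dir='south']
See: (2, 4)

Do: maze.sense[dir='south']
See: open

Do: stack.push[x='south']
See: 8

Do: maze.move[dir='south']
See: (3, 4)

Do: maze.sense[dir='south']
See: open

Do: stack.push[x='south']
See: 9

Do: maze.move[dir='south']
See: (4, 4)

Do: maze.sense[dir='west']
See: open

Do: stack.push[x='west']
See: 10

Do: maze.move[dir='west']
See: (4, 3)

Do: maze.sense[dir='south']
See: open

Do: stack.push[x='south']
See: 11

Do: maze.move[dir='south']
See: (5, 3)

Do: maze.sense[dir='west']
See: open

Do: stack.push[x='west']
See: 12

Do: maze.move[dir='west']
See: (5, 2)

Do: maze.sense[dir='west']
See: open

Do: stack.push[x='west']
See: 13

Do: maze.move[dir='west']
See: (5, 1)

Do: maze.sense[dir='west']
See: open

Do: stack.push[x='west']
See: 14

Do: maze.move[dir='west']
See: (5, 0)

Do: maze.sense[dir='north']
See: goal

Do: maze.move[dir='north']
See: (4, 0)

Answer: (4, 0)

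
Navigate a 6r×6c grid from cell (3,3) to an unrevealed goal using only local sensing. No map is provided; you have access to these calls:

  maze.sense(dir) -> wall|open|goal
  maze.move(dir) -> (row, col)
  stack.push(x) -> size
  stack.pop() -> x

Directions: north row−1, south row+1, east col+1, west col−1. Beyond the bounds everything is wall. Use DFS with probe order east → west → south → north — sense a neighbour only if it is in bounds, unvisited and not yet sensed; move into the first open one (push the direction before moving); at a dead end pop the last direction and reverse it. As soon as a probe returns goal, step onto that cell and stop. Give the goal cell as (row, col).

>> maze.sense(dir: east)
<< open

>> stack.push(x: east)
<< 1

>> maze.move(dir: east)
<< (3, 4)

>> maze.sense(dir: east)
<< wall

>> maze.sense(dir: south)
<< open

>> stack.push(x: south)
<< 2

>> maze.move(dir: south)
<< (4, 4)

>> maze.sense(dir: east)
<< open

>> stack.push(x: east)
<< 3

>> maze.move(dir: east)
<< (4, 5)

>> maze.sense(dir: south)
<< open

>> stack.push(x: south)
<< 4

>> maze.move(dir: south)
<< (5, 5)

>> maze.sense(dir: west)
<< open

>> stack.push(x: west)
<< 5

>> maze.move(dir: west)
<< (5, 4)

>> maze.sense(dir: west)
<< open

>> stack.push(x: west)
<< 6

>> maze.move(dir: west)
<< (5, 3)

>> maze.sense(dir: west)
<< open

>> stack.push(x: west)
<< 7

>> maze.move(dir: west)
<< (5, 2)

>> maze.sense(dir: west)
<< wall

>> maze.sense(dir: north)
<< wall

>> stack.pop()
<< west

>> maze.move(dir: east)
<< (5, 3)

>> maze.sense(dir: north)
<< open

>> stack.push(x: north)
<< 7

>> maze.move(dir: north)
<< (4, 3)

>> stack.pop()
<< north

>> maze.move(dir: south)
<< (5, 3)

>> stack.pop()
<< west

>> maze.move(dir: east)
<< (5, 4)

>> stack.pop()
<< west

>> maze.move(dir: east)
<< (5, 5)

>> stack.pop()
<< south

>> maze.move(dir: north)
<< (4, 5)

>> stack.pop()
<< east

>> maze.move(dir: west)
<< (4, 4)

>> stack.pop()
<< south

>> maze.move(dir: north)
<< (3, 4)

>> maze.sense(dir: north)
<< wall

>> stack.pop()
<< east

>> maze.move(dir: west)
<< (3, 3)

>> maze.sense(dir: west)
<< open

>> stack.push(x: west)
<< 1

>> maze.move(dir: west)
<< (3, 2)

>> maze.sense(dir: west)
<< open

>> stack.push(x: west)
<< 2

>> maze.move(dir: west)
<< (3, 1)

>> maze.sense(dir: west)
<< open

>> stack.push(x: west)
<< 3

>> maze.move(dir: west)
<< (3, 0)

>> maze.sense(dir: south)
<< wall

>> maze.sense(dir: north)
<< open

>> stack.push(x: north)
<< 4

>> maze.move(dir: north)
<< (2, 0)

>> maze.sense(dir: east)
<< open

>> stack.push(x: east)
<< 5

>> maze.move(dir: east)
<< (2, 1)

>> maze.sense(dir: east)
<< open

>> stack.push(x: east)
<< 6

>> maze.move(dir: east)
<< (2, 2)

>> maze.sense(dir: east)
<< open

>> stack.push(x: east)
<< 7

>> maze.move(dir: east)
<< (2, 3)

>> maze.sense(dir: north)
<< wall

>> stack.pop()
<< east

>> maze.move(dir: west)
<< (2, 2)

>> maze.sense(dir: north)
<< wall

>> stack.pop()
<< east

>> maze.move(dir: west)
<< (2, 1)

>> maze.sense(dir: north)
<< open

>> stack.push(x: north)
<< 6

>> maze.move(dir: north)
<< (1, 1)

>> maze.sense(dir: west)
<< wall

>> maze.sense(dir: north)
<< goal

>> maze.move(dir: north)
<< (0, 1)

Answer: (0, 1)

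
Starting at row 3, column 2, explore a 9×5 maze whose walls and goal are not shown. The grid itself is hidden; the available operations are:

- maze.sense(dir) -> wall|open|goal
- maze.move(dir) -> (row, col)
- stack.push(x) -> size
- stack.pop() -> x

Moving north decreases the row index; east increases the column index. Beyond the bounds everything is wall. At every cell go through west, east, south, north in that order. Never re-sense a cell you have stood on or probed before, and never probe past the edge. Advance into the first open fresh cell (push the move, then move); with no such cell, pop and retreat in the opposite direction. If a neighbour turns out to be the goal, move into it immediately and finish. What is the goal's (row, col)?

Do: maze.sense[west]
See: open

Do: stack.push[west]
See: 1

Do: maze.move[west]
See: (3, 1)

Do: maze.sense[west]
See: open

Do: stack.push[west]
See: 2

Do: maze.move[west]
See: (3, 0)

Do: maze.sense[south]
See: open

Do: stack.push[south]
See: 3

Do: maze.move[south]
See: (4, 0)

Do: maze.sense[east]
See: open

Do: stack.push[east]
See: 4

Do: maze.move[east]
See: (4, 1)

Do: maze.sense[east]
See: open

Do: stack.push[east]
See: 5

Do: maze.move[east]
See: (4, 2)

Do: maze.sense[east]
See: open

Do: stack.push[east]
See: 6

Do: maze.move[east]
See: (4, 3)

Do: maze.sense[east]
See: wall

Do: maze.sense[south]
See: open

Do: stack.push[south]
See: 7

Do: maze.move[south]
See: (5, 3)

Do: maze.sense[west]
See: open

Do: stack.push[west]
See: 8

Do: maze.move[west]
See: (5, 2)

Do: maze.sense[west]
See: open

Do: stack.push[west]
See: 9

Do: maze.move[west]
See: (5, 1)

Do: maze.sense[west]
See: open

Do: stack.push[west]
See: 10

Do: maze.move[west]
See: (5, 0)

Do: maze.sense[south]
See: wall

Do: stack.pop[]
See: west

Do: maze.move[east]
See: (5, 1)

Do: maze.sense[south]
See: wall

Do: stack.pop[]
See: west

Do: maze.move[east]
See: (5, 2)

Do: maze.sense[south]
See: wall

Do: stack.pop[]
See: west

Do: maze.move[east]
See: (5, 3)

Do: maze.sense[east]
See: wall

Do: maze.sense[south]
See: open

Do: stack.push[south]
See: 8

Do: maze.move[south]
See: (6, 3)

Do: maze.sense[east]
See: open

Do: stack.push[east]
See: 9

Do: maze.move[east]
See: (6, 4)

Do: maze.sense[south]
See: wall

Do: stack.pop[]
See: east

Do: maze.move[west]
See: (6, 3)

Do: maze.sense[south]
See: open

Do: stack.push[south]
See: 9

Do: maze.move[south]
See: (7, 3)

Do: maze.sense[west]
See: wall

Do: maze.sense[south]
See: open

Do: stack.push[south]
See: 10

Do: maze.move[south]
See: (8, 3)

Do: maze.sense[west]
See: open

Do: stack.push[west]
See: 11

Do: maze.move[west]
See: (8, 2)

Do: maze.sense[west]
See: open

Do: stack.push[west]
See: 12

Do: maze.move[west]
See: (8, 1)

Do: maze.sense[west]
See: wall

Do: maze.sense[north]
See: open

Do: stack.push[north]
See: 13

Do: maze.move[north]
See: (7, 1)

Do: maze.sense[west]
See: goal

Do: maze.move[west]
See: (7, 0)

Answer: (7, 0)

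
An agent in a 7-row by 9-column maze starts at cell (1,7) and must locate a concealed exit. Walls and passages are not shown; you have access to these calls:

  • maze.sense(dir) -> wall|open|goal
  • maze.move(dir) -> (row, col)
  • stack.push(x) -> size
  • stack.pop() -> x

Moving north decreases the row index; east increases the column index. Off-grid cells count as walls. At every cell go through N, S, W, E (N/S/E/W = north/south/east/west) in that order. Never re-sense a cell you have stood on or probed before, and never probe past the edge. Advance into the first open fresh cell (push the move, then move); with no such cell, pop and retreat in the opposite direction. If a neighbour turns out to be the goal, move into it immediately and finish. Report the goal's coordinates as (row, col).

-> maze.sense(dir='north')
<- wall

-> maze.sense(dir='south')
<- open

-> stack.push(x='south')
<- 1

-> maze.move(dir='south')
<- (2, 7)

-> maze.sense(dir='south')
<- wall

-> maze.sense(dir='west')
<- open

-> stack.push(x='west')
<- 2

-> maze.move(dir='west')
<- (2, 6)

-> maze.sense(dir='north')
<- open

-> stack.push(x='north')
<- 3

-> maze.move(dir='north')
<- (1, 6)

-> maze.sense(dir='north')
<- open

-> stack.push(x='north')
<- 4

-> maze.move(dir='north')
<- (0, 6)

-> maze.sense(dir='west')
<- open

-> stack.push(x='west')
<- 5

-> maze.move(dir='west')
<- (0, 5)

-> maze.sense(dir='south')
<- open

-> stack.push(x='south')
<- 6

-> maze.move(dir='south')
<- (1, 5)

-> maze.sense(dir='south')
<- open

-> stack.push(x='south')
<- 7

-> maze.move(dir='south')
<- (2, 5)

-> maze.sense(dir='south')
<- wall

-> maze.sense(dir='west')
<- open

-> stack.push(x='west')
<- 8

-> maze.move(dir='west')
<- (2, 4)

-> maze.sense(dir='north')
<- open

-> stack.push(x='north')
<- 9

-> maze.move(dir='north')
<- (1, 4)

-> maze.sense(dir='north')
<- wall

-> maze.sense(dir='west')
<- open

-> stack.push(x='west')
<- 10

-> maze.move(dir='west')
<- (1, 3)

-> maze.sense(dir='north')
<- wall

-> maze.sense(dir='south')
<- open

-> stack.push(x='south')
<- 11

-> maze.move(dir='south')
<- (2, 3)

-> maze.sense(dir='south')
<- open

-> stack.push(x='south')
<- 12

-> maze.move(dir='south')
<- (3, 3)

-> maze.sense(dir='south')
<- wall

-> maze.sense(dir='west')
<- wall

-> maze.sense(dir='east')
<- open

-> stack.push(x='east')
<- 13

-> maze.move(dir='east')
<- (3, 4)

-> maze.sense(dir='south')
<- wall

-> stack.pop()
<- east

-> maze.move(dir='west')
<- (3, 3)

-> stack.pop()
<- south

-> maze.move(dir='north')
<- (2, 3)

-> maze.sense(dir='west')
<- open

-> stack.push(x='west')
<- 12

-> maze.move(dir='west')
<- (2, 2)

-> maze.sense(dir='north')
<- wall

-> maze.sense(dir='west')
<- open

-> stack.push(x='west')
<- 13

-> maze.move(dir='west')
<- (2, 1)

-> maze.sense(dir='north')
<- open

-> stack.push(x='north')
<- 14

-> maze.move(dir='north')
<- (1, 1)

-> maze.sense(dir='north')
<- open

-> stack.push(x='north')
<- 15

-> maze.move(dir='north')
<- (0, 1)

-> maze.sense(dir='west')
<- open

-> stack.push(x='west')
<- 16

-> maze.move(dir='west')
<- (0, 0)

-> maze.sense(dir='south')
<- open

-> stack.push(x='south')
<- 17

-> maze.move(dir='south')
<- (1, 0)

-> maze.sense(dir='south')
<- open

-> stack.push(x='south')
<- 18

-> maze.move(dir='south')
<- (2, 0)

-> maze.sense(dir='south')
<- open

-> stack.push(x='south')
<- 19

-> maze.move(dir='south')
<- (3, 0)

-> maze.sense(dir='south')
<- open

-> stack.push(x='south')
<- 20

-> maze.move(dir='south')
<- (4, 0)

-> maze.sense(dir='south')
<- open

-> stack.push(x='south')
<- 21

-> maze.move(dir='south')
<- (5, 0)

-> maze.sense(dir='south')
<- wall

-> maze.sense(dir='east')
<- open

-> stack.push(x='east')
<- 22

-> maze.move(dir='east')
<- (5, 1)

-> maze.sense(dir='north')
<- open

-> stack.push(x='north')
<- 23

-> maze.move(dir='north')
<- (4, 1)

-> maze.sense(dir='north')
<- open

-> stack.push(x='north')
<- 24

-> maze.move(dir='north')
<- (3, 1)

-> stack.pop()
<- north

-> maze.move(dir='south')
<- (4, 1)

-> maze.sense(dir='east')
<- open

-> stack.push(x='east')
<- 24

-> maze.move(dir='east')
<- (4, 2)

-> maze.sense(dir='south')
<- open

-> stack.push(x='south')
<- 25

-> maze.move(dir='south')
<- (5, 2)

-> maze.sense(dir='south')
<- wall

-> maze.sense(dir='east')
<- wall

-> stack.pop()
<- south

-> maze.move(dir='north')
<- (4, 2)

-> stack.pop()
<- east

-> maze.move(dir='west')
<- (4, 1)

-> stack.pop()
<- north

-> maze.move(dir='south')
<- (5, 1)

-> maze.sense(dir='south')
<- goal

-> maze.move(dir='south')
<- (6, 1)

Answer: (6, 1)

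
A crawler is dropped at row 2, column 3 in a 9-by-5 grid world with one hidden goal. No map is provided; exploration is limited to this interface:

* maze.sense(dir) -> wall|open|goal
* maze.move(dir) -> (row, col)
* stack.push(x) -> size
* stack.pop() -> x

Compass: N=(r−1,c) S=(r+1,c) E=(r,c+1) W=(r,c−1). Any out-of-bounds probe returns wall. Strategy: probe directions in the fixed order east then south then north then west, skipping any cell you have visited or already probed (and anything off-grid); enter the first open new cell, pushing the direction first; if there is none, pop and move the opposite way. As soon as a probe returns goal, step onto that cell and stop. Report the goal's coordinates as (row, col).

! sense(dir='east') : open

! push(x='east') : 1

! move(dir='east') : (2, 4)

! sense(dir='south') : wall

! sense(dir='north') : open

! push(x='north') : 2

! move(dir='north') : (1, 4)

! sense(dir='north') : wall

! sense(dir='west') : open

! push(x='west') : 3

! move(dir='west') : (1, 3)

! sense(dir='north') : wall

! sense(dir='west') : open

! push(x='west') : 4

! move(dir='west') : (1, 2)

! sense(dir='south') : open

! push(x='south') : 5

! move(dir='south') : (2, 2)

! sense(dir='south') : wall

! sense(dir='west') : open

! push(x='west') : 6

! move(dir='west') : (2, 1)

! sense(dir='south') : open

! push(x='south') : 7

! move(dir='south') : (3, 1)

! sense(dir='south') : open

! push(x='south') : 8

! move(dir='south') : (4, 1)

! sense(dir='east') : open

! push(x='east') : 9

! move(dir='east') : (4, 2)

! sense(dir='east') : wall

! sense(dir='south') : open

! push(x='south') : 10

! move(dir='south') : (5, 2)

! sense(dir='east') : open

! push(x='east') : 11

! move(dir='east') : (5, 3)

! sense(dir='east') : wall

! sense(dir='south') : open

! push(x='south') : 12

! move(dir='south') : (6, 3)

! sense(dir='east') : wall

! sense(dir='south') : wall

! sense(dir='west') : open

! push(x='west') : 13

! move(dir='west') : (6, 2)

! sense(dir='south') : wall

! sense(dir='west') : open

! push(x='west') : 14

! move(dir='west') : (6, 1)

! sense(dir='south') : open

! push(x='south') : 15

! move(dir='south') : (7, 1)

! sense(dir='south') : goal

! move(dir='south') : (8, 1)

Answer: (8, 1)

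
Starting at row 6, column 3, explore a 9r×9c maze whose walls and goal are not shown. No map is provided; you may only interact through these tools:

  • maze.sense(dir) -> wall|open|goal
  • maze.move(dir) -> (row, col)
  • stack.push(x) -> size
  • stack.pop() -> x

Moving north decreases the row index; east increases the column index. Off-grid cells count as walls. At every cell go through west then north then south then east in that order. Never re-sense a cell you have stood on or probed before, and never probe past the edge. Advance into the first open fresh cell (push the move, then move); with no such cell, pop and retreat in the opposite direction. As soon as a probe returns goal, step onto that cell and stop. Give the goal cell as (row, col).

;; maze.sense(dir='west') : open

;; stack.push(x='west') : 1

;; maze.move(dir='west') : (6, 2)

;; maze.sense(dir='west') : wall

;; maze.sense(dir='north') : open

;; stack.push(x='north') : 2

;; maze.move(dir='north') : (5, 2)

;; maze.sense(dir='west') : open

;; stack.push(x='west') : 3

;; maze.move(dir='west') : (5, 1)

;; maze.sense(dir='west') : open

;; stack.push(x='west') : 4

;; maze.move(dir='west') : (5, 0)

;; maze.sense(dir='north') : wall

;; maze.sense(dir='south') : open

;; stack.push(x='south') : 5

;; maze.move(dir='south') : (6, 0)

;; maze.sense(dir='south') : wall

;; stack.pop() : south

;; maze.move(dir='north') : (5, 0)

;; stack.pop() : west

;; maze.move(dir='east') : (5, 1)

;; maze.sense(dir='north') : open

;; stack.push(x='north') : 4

;; maze.move(dir='north') : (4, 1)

;; maze.sense(dir='north') : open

;; stack.push(x='north') : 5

;; maze.move(dir='north') : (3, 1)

;; maze.sense(dir='west') : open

;; stack.push(x='west') : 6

;; maze.move(dir='west') : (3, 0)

;; maze.sense(dir='north') : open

;; stack.push(x='north') : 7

;; maze.move(dir='north') : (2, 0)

;; maze.sense(dir='north') : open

;; stack.push(x='north') : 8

;; maze.move(dir='north') : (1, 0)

;; maze.sense(dir='north') : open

;; stack.push(x='north') : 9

;; maze.move(dir='north') : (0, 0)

;; maze.sense(dir='east') : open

;; stack.push(x='east') : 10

;; maze.move(dir='east') : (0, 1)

;; maze.sense(dir='south') : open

;; stack.push(x='south') : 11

;; maze.move(dir='south') : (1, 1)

;; maze.sense(dir='south') : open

;; stack.push(x='south') : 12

;; maze.move(dir='south') : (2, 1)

;; maze.sense(dir='east') : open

;; stack.push(x='east') : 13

;; maze.move(dir='east') : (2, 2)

;; maze.sense(dir='north') : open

;; stack.push(x='north') : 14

;; maze.move(dir='north') : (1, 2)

;; maze.sense(dir='north') : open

;; stack.push(x='north') : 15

;; maze.move(dir='north') : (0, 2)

;; maze.sense(dir='east') : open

;; stack.push(x='east') : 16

;; maze.move(dir='east') : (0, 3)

;; maze.sense(dir='south') : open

;; stack.push(x='south') : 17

;; maze.move(dir='south') : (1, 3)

;; maze.sense(dir='south') : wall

;; maze.sense(dir='east') : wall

;; stack.pop() : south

;; maze.move(dir='north') : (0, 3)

;; maze.sense(dir='east') : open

;; stack.push(x='east') : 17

;; maze.move(dir='east') : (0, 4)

;; maze.sense(dir='east') : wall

;; stack.pop() : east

;; maze.move(dir='west') : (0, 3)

;; stack.pop() : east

;; maze.move(dir='west') : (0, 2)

;; stack.pop() : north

;; maze.move(dir='south') : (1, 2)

;; stack.pop() : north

;; maze.move(dir='south') : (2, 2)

;; maze.sense(dir='south') : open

;; stack.push(x='south') : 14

;; maze.move(dir='south') : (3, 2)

;; maze.sense(dir='south') : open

;; stack.push(x='south') : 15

;; maze.move(dir='south') : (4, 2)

;; maze.sense(dir='east') : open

;; stack.push(x='east') : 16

;; maze.move(dir='east') : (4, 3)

;; maze.sense(dir='north') : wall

;; maze.sense(dir='south') : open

;; stack.push(x='south') : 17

;; maze.move(dir='south') : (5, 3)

;; maze.sense(dir='east') : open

;; stack.push(x='east') : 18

;; maze.move(dir='east') : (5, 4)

;; maze.sense(dir='north') : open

;; stack.push(x='north') : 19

;; maze.move(dir='north') : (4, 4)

;; maze.sense(dir='north') : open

;; stack.push(x='north') : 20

;; maze.move(dir='north') : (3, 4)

;; maze.sense(dir='north') : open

;; stack.push(x='north') : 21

;; maze.move(dir='north') : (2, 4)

;; maze.sense(dir='east') : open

;; stack.push(x='east') : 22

;; maze.move(dir='east') : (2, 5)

;; maze.sense(dir='north') : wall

;; maze.sense(dir='south') : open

;; stack.push(x='south') : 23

;; maze.move(dir='south') : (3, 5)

;; maze.sense(dir='south') : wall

;; maze.sense(dir='east') : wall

;; stack.pop() : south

;; maze.move(dir='north') : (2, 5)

;; maze.sense(dir='east') : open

;; stack.push(x='east') : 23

;; maze.move(dir='east') : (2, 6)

;; maze.sense(dir='north') : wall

;; maze.sense(dir='east') : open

;; stack.push(x='east') : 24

;; maze.move(dir='east') : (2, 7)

;; maze.sense(dir='north') : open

;; stack.push(x='north') : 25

;; maze.move(dir='north') : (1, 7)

;; maze.sense(dir='north') : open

;; stack.push(x='north') : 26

;; maze.move(dir='north') : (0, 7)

;; maze.sense(dir='west') : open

;; stack.push(x='west') : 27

;; maze.move(dir='west') : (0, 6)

;; stack.pop() : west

;; maze.move(dir='east') : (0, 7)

;; maze.sense(dir='east') : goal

;; maze.move(dir='east') : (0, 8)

Answer: (0, 8)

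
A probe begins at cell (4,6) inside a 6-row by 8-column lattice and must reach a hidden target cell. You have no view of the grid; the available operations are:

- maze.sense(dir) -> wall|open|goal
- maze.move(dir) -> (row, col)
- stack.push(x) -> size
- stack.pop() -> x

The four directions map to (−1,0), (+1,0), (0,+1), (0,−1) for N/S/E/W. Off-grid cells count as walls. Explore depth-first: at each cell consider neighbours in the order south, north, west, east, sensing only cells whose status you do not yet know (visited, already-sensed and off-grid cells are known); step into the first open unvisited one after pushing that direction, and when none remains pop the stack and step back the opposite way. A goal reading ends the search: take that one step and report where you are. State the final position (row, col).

-- 1. maze.sense(dir: south) => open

-- 2. stack.push(x: south) => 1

-- 3. maze.move(dir: south) => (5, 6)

-- 4. maze.sense(dir: west) => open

-- 5. stack.push(x: west) => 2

-- 6. maze.move(dir: west) => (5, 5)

-- 7. maze.sense(dir: north) => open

-- 8. stack.push(x: north) => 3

-- 9. maze.move(dir: north) => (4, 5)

-- 10. maze.sense(dir: north) => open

-- 11. stack.push(x: north) => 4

-- 12. maze.move(dir: north) => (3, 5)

-- 13. maze.sense(dir: north) => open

-- 14. stack.push(x: north) => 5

-- 15. maze.move(dir: north) => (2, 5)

-- 16. maze.sense(dir: north) => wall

-- 17. maze.sense(dir: west) => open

-- 18. stack.push(x: west) => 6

-- 19. maze.move(dir: west) => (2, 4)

-- 20. maze.sense(dir: south) => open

-- 21. stack.push(x: south) => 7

-- 22. maze.move(dir: south) => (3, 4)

-- 23. maze.sense(dir: south) => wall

-- 24. maze.sense(dir: west) => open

-- 25. stack.push(x: west) => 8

-- 26. maze.move(dir: west) => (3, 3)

-- 27. maze.sense(dir: south) => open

-- 28. stack.push(x: south) => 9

-- 29. maze.move(dir: south) => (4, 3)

-- 30. maze.sense(dir: south) => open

-- 31. stack.push(x: south) => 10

-- 32. maze.move(dir: south) => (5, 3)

-- 33. maze.sense(dir: west) => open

-- 34. stack.push(x: west) => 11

-- 35. maze.move(dir: west) => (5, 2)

-- 36. maze.sense(dir: north) => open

-- 37. stack.push(x: north) => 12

-- 38. maze.move(dir: north) => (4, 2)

-- 39. maze.sense(dir: north) => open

-- 40. stack.push(x: north) => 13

-- 41. maze.move(dir: north) => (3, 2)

-- 42. maze.sense(dir: north) => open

-- 43. stack.push(x: north) => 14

-- 44. maze.move(dir: north) => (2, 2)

-- 45. maze.sense(dir: north) => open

-- 46. stack.push(x: north) => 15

-- 47. maze.move(dir: north) => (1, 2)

-- 48. maze.sense(dir: north) => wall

-- 49. maze.sense(dir: west) => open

-- 50. stack.push(x: west) => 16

-- 51. maze.move(dir: west) => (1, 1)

-- 52. maze.sense(dir: south) => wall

-- 53. maze.sense(dir: north) => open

-- 54. stack.push(x: north) => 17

-- 55. maze.move(dir: north) => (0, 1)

-- 56. maze.sense(dir: west) => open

-- 57. stack.push(x: west) => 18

-- 58. maze.move(dir: west) => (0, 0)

-- 59. maze.sense(dir: south) => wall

-- 60. stack.pop() => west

-- 61. maze.move(dir: east) => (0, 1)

-- 62. stack.pop() => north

-- 63. maze.move(dir: south) => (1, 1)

-- 64. stack.pop() => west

-- 65. maze.move(dir: east) => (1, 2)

-- 66. maze.sense(dir: east) => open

-- 67. stack.push(x: east) => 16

-- 68. maze.move(dir: east) => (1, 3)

-- 69. maze.sense(dir: south) => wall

-- 70. maze.sense(dir: north) => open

-- 71. stack.push(x: north) => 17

-- 72. maze.move(dir: north) => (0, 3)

-- 73. maze.sense(dir: east) => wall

-- 74. stack.pop() => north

-- 75. maze.move(dir: south) => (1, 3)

-- 76. maze.sense(dir: east) => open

-- 77. stack.push(x: east) => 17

-- 78. maze.move(dir: east) => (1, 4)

-- 79. stack.pop() => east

-- 80. maze.move(dir: west) => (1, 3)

-- 81. stack.pop() => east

-- 82. maze.move(dir: west) => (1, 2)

-- 83. stack.pop() => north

-- 84. maze.move(dir: south) => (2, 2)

-- 85. stack.pop() => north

-- 86. maze.move(dir: south) => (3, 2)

-- 87. maze.sense(dir: west) => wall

-- 88. stack.pop() => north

-- 89. maze.move(dir: south) => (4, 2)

-- 90. maze.sense(dir: west) => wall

-- 91. stack.pop() => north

-- 92. maze.move(dir: south) => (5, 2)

-- 93. maze.sense(dir: west) => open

-- 94. stack.push(x: west) => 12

-- 95. maze.move(dir: west) => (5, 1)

-- 96. maze.sense(dir: west) => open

-- 97. stack.push(x: west) => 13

-- 98. maze.move(dir: west) => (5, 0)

-- 99. maze.sense(dir: north) => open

-- 100. stack.push(x: north) => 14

-- 101. maze.move(dir: north) => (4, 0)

-- 102. maze.sense(dir: north) => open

-- 103. stack.push(x: north) => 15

-- 104. maze.move(dir: north) => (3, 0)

-- 105. maze.sense(dir: north) => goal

-- 106. maze.move(dir: north) => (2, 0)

Answer: (2, 0)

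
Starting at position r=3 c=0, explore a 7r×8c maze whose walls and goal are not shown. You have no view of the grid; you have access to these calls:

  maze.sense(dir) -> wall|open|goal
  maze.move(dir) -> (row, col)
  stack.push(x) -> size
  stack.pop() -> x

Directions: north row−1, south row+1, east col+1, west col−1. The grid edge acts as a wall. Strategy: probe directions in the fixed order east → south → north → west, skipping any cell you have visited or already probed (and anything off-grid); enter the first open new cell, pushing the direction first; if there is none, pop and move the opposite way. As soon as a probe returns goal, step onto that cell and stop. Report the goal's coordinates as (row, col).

! 1. sense(dir='east') => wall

! 2. sense(dir='south') => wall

! 3. sense(dir='north') => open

! 4. push(x='north') => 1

! 5. move(dir='north') => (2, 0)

! 6. sense(dir='east') => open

! 7. push(x='east') => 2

! 8. move(dir='east') => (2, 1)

! 9. sense(dir='east') => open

! 10. push(x='east') => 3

! 11. move(dir='east') => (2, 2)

! 12. sense(dir='east') => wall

! 13. sense(dir='south') => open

! 14. push(x='south') => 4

! 15. move(dir='south') => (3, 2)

! 16. sense(dir='east') => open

! 17. push(x='east') => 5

! 18. move(dir='east') => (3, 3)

! 19. sense(dir='east') => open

! 20. push(x='east') => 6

! 21. move(dir='east') => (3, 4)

! 22. sense(dir='east') => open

! 23. push(x='east') => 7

! 24. move(dir='east') => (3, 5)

! 25. sense(dir='east') => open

! 26. push(x='east') => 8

! 27. move(dir='east') => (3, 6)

! 28. sense(dir='east') => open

! 29. push(x='east') => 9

! 30. move(dir='east') => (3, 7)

! 31. sense(dir='south') => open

! 32. push(x='south') => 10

! 33. move(dir='south') => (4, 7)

! 34. sense(dir='south') => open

! 35. push(x='south') => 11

! 36. move(dir='south') => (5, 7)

! 37. sense(dir='south') => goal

! 38. move(dir='south') => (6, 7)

Answer: (6, 7)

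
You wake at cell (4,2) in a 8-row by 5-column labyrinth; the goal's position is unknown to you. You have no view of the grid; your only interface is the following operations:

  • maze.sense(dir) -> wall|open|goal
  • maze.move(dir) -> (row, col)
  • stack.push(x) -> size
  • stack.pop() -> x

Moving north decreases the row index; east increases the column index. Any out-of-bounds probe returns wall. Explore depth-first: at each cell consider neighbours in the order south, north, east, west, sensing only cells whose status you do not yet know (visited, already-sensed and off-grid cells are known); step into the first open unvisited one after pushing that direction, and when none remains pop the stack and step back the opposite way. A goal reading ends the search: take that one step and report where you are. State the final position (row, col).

→ maze.sense(dir: south)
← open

→ stack.push(x: south)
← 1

→ maze.move(dir: south)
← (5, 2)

→ maze.sense(dir: south)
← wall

→ maze.sense(dir: east)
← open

→ stack.push(x: east)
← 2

→ maze.move(dir: east)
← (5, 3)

→ maze.sense(dir: south)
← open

→ stack.push(x: south)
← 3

→ maze.move(dir: south)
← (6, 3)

→ maze.sense(dir: south)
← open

→ stack.push(x: south)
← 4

→ maze.move(dir: south)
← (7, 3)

→ maze.sense(dir: east)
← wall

→ maze.sense(dir: west)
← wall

→ stack.pop()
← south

→ maze.move(dir: north)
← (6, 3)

→ maze.sense(dir: east)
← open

→ stack.push(x: east)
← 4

→ maze.move(dir: east)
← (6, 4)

→ maze.sense(dir: north)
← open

→ stack.push(x: north)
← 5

→ maze.move(dir: north)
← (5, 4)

→ maze.sense(dir: north)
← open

→ stack.push(x: north)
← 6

→ maze.move(dir: north)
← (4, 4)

→ maze.sense(dir: north)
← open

→ stack.push(x: north)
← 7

→ maze.move(dir: north)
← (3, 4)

→ maze.sense(dir: north)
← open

→ stack.push(x: north)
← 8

→ maze.move(dir: north)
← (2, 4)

→ maze.sense(dir: north)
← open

→ stack.push(x: north)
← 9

→ maze.move(dir: north)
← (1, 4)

→ maze.sense(dir: north)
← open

→ stack.push(x: north)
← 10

→ maze.move(dir: north)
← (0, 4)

→ maze.sense(dir: west)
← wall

→ stack.pop()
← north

→ maze.move(dir: south)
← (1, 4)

→ maze.sense(dir: west)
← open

→ stack.push(x: west)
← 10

→ maze.move(dir: west)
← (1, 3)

→ maze.sense(dir: south)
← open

→ stack.push(x: south)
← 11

→ maze.move(dir: south)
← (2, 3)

→ maze.sense(dir: south)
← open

→ stack.push(x: south)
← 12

→ maze.move(dir: south)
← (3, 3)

→ maze.sense(dir: south)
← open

→ stack.push(x: south)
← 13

→ maze.move(dir: south)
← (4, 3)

→ stack.pop()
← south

→ maze.move(dir: north)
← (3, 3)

→ maze.sense(dir: west)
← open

→ stack.push(x: west)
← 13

→ maze.move(dir: west)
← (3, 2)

→ maze.sense(dir: north)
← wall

→ maze.sense(dir: west)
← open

→ stack.push(x: west)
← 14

→ maze.move(dir: west)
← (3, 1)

→ maze.sense(dir: south)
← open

→ stack.push(x: south)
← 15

→ maze.move(dir: south)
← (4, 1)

→ maze.sense(dir: south)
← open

→ stack.push(x: south)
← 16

→ maze.move(dir: south)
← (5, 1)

→ maze.sense(dir: south)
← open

→ stack.push(x: south)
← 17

→ maze.move(dir: south)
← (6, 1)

→ maze.sense(dir: south)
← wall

→ maze.sense(dir: west)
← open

→ stack.push(x: west)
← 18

→ maze.move(dir: west)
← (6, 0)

→ maze.sense(dir: south)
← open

→ stack.push(x: south)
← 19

→ maze.move(dir: south)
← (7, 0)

→ stack.pop()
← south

→ maze.move(dir: north)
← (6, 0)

→ maze.sense(dir: north)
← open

→ stack.push(x: north)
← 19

→ maze.move(dir: north)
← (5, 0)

→ maze.sense(dir: north)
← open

→ stack.push(x: north)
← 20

→ maze.move(dir: north)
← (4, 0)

→ maze.sense(dir: north)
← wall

→ stack.pop()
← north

→ maze.move(dir: south)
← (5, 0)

→ stack.pop()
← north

→ maze.move(dir: south)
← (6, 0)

→ stack.pop()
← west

→ maze.move(dir: east)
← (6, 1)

→ stack.pop()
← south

→ maze.move(dir: north)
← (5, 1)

→ stack.pop()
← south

→ maze.move(dir: north)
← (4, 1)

→ stack.pop()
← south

→ maze.move(dir: north)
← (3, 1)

→ maze.sense(dir: north)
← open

→ stack.push(x: north)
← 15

→ maze.move(dir: north)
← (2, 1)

→ maze.sense(dir: north)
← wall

→ maze.sense(dir: west)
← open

→ stack.push(x: west)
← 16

→ maze.move(dir: west)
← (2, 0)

→ maze.sense(dir: north)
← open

→ stack.push(x: north)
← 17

→ maze.move(dir: north)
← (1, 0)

→ maze.sense(dir: north)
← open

→ stack.push(x: north)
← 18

→ maze.move(dir: north)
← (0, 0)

→ maze.sense(dir: east)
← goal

→ maze.move(dir: east)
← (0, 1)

Answer: (0, 1)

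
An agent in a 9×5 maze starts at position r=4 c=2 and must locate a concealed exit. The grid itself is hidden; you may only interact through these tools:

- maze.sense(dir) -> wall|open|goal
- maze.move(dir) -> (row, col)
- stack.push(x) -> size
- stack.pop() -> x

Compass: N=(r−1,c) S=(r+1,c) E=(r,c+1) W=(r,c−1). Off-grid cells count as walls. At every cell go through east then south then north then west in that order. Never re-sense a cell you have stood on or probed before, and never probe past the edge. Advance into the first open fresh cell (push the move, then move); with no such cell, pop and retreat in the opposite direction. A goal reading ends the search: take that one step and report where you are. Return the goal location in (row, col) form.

==> sense(dir=east)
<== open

==> push(x=east)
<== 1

==> move(dir=east)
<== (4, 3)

==> sense(dir=east)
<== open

==> push(x=east)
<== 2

==> move(dir=east)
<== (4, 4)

==> sense(dir=south)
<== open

==> push(x=south)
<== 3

==> move(dir=south)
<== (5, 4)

==> sense(dir=south)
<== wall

==> sense(dir=west)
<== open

==> push(x=west)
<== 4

==> move(dir=west)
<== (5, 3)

==> sense(dir=south)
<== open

==> push(x=south)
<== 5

==> move(dir=south)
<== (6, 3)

==> sense(dir=south)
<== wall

==> sense(dir=west)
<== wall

==> pop()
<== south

==> move(dir=north)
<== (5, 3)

==> sense(dir=west)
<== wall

==> pop()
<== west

==> move(dir=east)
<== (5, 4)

==> pop()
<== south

==> move(dir=north)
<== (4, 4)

==> sense(dir=north)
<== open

==> push(x=north)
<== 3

==> move(dir=north)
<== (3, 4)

==> sense(dir=north)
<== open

==> push(x=north)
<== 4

==> move(dir=north)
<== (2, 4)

==> sense(dir=north)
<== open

==> push(x=north)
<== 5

==> move(dir=north)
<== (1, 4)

==> sense(dir=north)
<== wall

==> sense(dir=west)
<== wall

==> pop()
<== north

==> move(dir=south)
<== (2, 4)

==> sense(dir=west)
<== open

==> push(x=west)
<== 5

==> move(dir=west)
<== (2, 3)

==> sense(dir=south)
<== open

==> push(x=south)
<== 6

==> move(dir=south)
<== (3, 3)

==> sense(dir=west)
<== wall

==> pop()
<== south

==> move(dir=north)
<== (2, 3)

==> sense(dir=west)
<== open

==> push(x=west)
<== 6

==> move(dir=west)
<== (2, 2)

==> sense(dir=north)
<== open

==> push(x=north)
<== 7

==> move(dir=north)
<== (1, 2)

==> sense(dir=north)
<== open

==> push(x=north)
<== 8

==> move(dir=north)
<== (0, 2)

==> sense(dir=east)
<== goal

==> move(dir=east)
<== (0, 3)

Answer: (0, 3)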